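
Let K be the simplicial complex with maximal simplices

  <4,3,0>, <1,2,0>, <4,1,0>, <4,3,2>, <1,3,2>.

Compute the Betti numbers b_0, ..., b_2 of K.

We work with the vertex ordering 0 < 1 < 2 < 3 < 4. The simplices of K, each written with vertices in increasing order, are:

  0-simplices (5): [0], [1], [2], [3], [4]
  1-simplices (10): [0,1], [0,2], [0,3], [0,4], [1,2], [1,3], [1,4], [2,3], [2,4], [3,4]
  2-simplices (5): [0,1,2], [0,1,4], [0,3,4], [1,2,3], [2,3,4]

Hence C_0 ≅ Z^5, C_1 ≅ Z^10, C_2 ≅ Z^5.

Boundary ∂_1: C_1 → C_0 sends each edge [p,q] (with p < q) to q − p. For instance
  ∂[0,4] = [4] − [0].
This gives a 5×10 integer matrix of rank 4; reducing to Smith normal form yields diagonal entries (1,1,1,1).

∂_2: C_2 → C_1 maps a triangle to the signed sum of its edges. For instance
  ∂[1,2,3] = [2,3] − [1,3] + [1,2],
  ∂[0,1,4] = [1,4] − [0,4] + [0,1].
The resulting 10×5 matrix has rank 5, and its Smith normal form has invariant factors (1,1,1,1,1).

Now H_k = ker ∂_k / im ∂_{k+1}, so:

  H_0: rank C_0 − rank ∂_1 = 5 − 4 = 1, and the invariant factors of ∂_1 are all 1, so H_0 = Z.
  H_1: rank ker ∂_1 − rank ∂_2 = (10 − 4) − 5 = 1, and the invariant factors of ∂_2 are all 1, so H_1 = Z.
  H_2: rank ker ∂_2 − rank ∂_3 = (5 − 5) − 0 = 0, and there is no ∂_3, so H_2 = 0.

Hence the Betti numbers are b_0 = 1, b_1 = 1, b_2 = 0.

b_0 = 1, b_1 = 1, b_2 = 0.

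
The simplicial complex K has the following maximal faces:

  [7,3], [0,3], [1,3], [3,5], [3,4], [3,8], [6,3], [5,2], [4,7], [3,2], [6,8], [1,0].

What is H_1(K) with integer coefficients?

H_1 = Z^4.

We work with the vertex ordering 0 < 1 < 2 < 3 < 4 < 5 < 6 < 7 < 8. The simplices of K, each written with vertices in increasing order, are:

  0-simplices (9): [0], [1], [2], [3], [4], [5], [6], [7], [8]
  1-simplices (12): [0,1], [0,3], [1,3], [2,3], [2,5], [3,4], [3,5], [3,6], [3,7], [3,8], [4,7], [6,8]

so the chain groups are C_0 ≅ Z^9, C_1 ≅ Z^12.

Boundary ∂_1: C_1 → C_0 sends each edge [p,q] (with p < q) to q − p.
The resulting 9×12 matrix has rank 8, and its Smith normal form has invariant factors (1,1,1,1,1,1,1,1).

Now H_k = ker ∂_k / im ∂_{k+1}, so:

  H_1: rank ker ∂_1 − rank ∂_2 = (12 − 8) − 0 = 4, and there is no ∂_2, so H_1 = Z^4.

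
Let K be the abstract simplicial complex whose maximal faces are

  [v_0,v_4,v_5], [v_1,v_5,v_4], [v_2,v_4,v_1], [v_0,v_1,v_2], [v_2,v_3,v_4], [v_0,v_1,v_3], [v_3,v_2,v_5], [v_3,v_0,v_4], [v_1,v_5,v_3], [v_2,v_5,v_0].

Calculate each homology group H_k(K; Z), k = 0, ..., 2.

H_0 ≅ Z,  H_1 ≅ Z/2,  H_2 = 0.

Fix the vertex order v_0 < v_1 < v_2 < v_3 < v_4 < v_5 and write every simplex with vertices in increasing order. Then dim K = 2 and the simplices of K are:

  0-simplices (6): [v_0], [v_1], [v_2], [v_3], [v_4], [v_5]
  1-simplices (15): (15 of them)
  2-simplices (10): [v_0,v_1,v_2], [v_0,v_1,v_3], [v_0,v_2,v_5], [v_0,v_3,v_4], [v_0,v_4,v_5], [v_1,v_2,v_4], [v_1,v_3,v_5], [v_1,v_4,v_5], [v_2,v_3,v_4], [v_2,v_3,v_5]

giving chain groups C_0 ≅ Z^6, C_1 ≅ Z^15, C_2 ≅ Z^10.

∂_1: C_1 → C_0 maps an edge to its endpoints' difference, ∂[p,q] = q − p. For instance
  ∂[v_0,v_4] = [v_4] − [v_0].
As a 6×15 matrix over Z this has rank 5, with invariant factors (1,1,1,1,1).

Boundary ∂_2: C_2 → C_1 sends each 2-simplex [p,q,r] to [q,r] − [p,r] + [p,q]. For instance
  ∂[v_1,v_4,v_5] = [v_4,v_5] − [v_1,v_5] + [v_1,v_4],
  ∂[v_0,v_3,v_4] = [v_3,v_4] − [v_0,v_4] + [v_0,v_3].
The resulting 15×10 matrix has rank 10, and its Smith normal form has invariant factors (1,1,1,1,1,1,1,1,1,2).

Now H_k = ker ∂_k / im ∂_{k+1}, so:

  H_0: rank C_0 − rank ∂_1 = 6 − 5 = 1, and the invariant factors of ∂_1 are all 1, so H_0 ≅ Z.
  H_1: rank ker ∂_1 − rank ∂_2 = (15 − 5) − 10 = 0, and ∂_2 has invariant factor 2 > 1, so H_1 ≅ Z/2.
  H_2: rank ker ∂_2 − rank ∂_3 = (10 − 10) − 0 = 0, and there is no ∂_3, so H_2 ≅ 0.

As a check, the Euler characteristic is 6 − 15 + 10 = 1, which agrees with 1 − 0 + 0 = 1.
(K is a triangulation of the real projective plane RP^2.)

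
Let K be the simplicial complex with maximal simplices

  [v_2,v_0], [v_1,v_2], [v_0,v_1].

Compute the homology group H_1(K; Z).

H_1 ≅ Z.

We work with the vertex ordering v_0 < v_1 < v_2. The simplices of K, each written with vertices in increasing order, are:

  0-simplices (3): [v_0], [v_1], [v_2]
  1-simplices (3): [v_0,v_1], [v_0,v_2], [v_1,v_2]

Hence C_0 ≅ Z^3, C_1 ≅ Z^3.

Boundary ∂_1: C_1 → C_0 maps an edge to its endpoints' difference, ∂[p,q] = q − p.
As a 3×3 matrix over Z this has rank 2, with invariant factors (1,1).

Reading off H_k = ker ∂_k / im ∂_{k+1}:

  H_1: rank ker ∂_1 − rank ∂_2 = (3 − 2) − 0 = 1, and there is no ∂_2, so H_1 = Z.

(K is a triangulation of the circle S^1.)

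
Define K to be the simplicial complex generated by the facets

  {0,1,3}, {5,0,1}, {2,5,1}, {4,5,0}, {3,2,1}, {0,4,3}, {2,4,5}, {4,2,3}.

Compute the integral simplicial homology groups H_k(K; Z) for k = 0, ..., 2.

H_0 = Z,  H_1 = 0,  H_2 = Z.

K has 6 vertices, 12 edges, 8 triangles.
rank ∂_0 = 0, rank ∂_1 = 5 ⇒ b_0 = 6 − 0 − 5 = 1; all invariant factors of ∂_1 are 1 so no torsion. So H_0 ≅ Z.
rank ∂_1 = 5, rank ∂_2 = 7 ⇒ b_1 = 12 − 5 − 7 = 0; all invariant factors of ∂_2 are 1 so no torsion. So H_1 ≅ 0.
rank ∂_2 = 7, rank ∂_3 = 0 ⇒ b_2 = 8 − 7 − 0 = 1. So H_2 ≅ Z.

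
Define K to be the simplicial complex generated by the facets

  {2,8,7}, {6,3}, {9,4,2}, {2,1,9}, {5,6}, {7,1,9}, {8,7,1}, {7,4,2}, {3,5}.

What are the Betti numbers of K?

b_0 = 2, b_1 = 2, b_2 = 0.

Take the total order 1 < 2 < 3 < 4 < 5 < 6 < 7 < 8 < 9 on the vertex set. Then K (dimension 2) consists of the simplices:

  0-simplices (9): [1], [2], [3], [4], [5], [6], [7], [8], [9]
  1-simplices (15): [1,2], [1,7], [1,8], [1,9], [2,4], [2,7], [2,8], [2,9], [3,5], [3,6], [4,7], [4,9], [5,6], [7,8], [7,9]
  2-simplices (6): [1,2,9], [1,7,8], [1,7,9], [2,4,7], [2,4,9], [2,7,8]

so the chain groups are C_0 ≅ Z^9, C_1 ≅ Z^15, C_2 ≅ Z^6.

Boundary ∂_1: C_1 → C_0 is given by ∂[p,q] = [q] − [p].
The 9×15 boundary matrix has rank 7 and Smith normal form diag(1,1,1,1,1,1,1).

Boundary ∂_2: C_2 → C_1 sends each 2-simplex [p,q,r] to [q,r] − [p,r] + [p,q]. For instance
  ∂[2,7,8] = [7,8] − [2,8] + [2,7],
  ∂[2,4,9] = [4,9] − [2,9] + [2,4].
As a 15×6 matrix over Z this has rank 6, with invariant factors (1,1,1,1,1,1).

Now H_k = ker ∂_k / im ∂_{k+1}, so:

  H_0: rank C_0 − rank ∂_1 = 9 − 7 = 2, and the invariant factors of ∂_1 are all 1, so H_0 ≅ Z^2.
  H_1: rank ker ∂_1 − rank ∂_2 = (15 − 7) − 6 = 2, and the invariant factors of ∂_2 are all 1, so H_1 ≅ Z^2.
  H_2: rank ker ∂_2 − rank ∂_3 = (6 − 6) − 0 = 0, and there is no ∂_3, so H_2 ≅ 0.

Hence the Betti numbers are b_0 = 2, b_1 = 2, b_2 = 0.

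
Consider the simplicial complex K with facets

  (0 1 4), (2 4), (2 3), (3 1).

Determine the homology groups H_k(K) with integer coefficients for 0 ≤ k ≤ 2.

H_0 = Z,  H_1 = Z,  H_2 = 0.

Take the total order 0 < 1 < 2 < 3 < 4 on the vertex set. Then K (dimension 2) consists of the simplices:

  0-simplices (5): [0], [1], [2], [3], [4]
  1-simplices (6): [0,1], [0,4], [1,3], [1,4], [2,3], [2,4]
  2-simplices (1): [0,1,4]

so the chain groups are C_0 ≅ Z^5, C_1 ≅ Z^6, C_2 ≅ Z^1.

∂_1: C_1 → C_0 maps an edge to its endpoints' difference, ∂[p,q] = q − p.
The resulting 5×6 matrix has rank 4, and its Smith normal form has invariant factors (1,1,1,1).

∂_2: C_2 → C_1 sends each 2-simplex [p,q,r] to [q,r] − [p,r] + [p,q]. For instance
  ∂[0,1,4] = [1,4] − [0,4] + [0,1].
The resulting 6×1 matrix has rank 1, and its Smith normal form has invariant factors (1).

Reading off H_k = ker ∂_k / im ∂_{k+1}:

  H_0: rank C_0 − rank ∂_1 = 5 − 4 = 1, and the invariant factors of ∂_1 are all 1, so H_0 ≅ Z.
  H_1: rank ker ∂_1 − rank ∂_2 = (6 − 4) − 1 = 1, and the invariant factors of ∂_2 are all 1, so H_1 ≅ Z.
  H_2: rank ker ∂_2 − rank ∂_3 = (1 − 1) − 0 = 0, and there is no ∂_3, so H_2 ≅ 0.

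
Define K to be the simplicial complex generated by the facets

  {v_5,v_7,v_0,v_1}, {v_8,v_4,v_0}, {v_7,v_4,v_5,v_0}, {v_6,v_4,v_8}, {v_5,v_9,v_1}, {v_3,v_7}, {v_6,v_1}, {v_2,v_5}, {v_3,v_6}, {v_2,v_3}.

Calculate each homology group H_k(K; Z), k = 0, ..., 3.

Fix the vertex order v_0 < v_1 < v_2 < v_3 < v_4 < v_5 < v_6 < v_7 < v_8 < v_9 and write every simplex with vertices in increasing order. Then dim K = 3 and the simplices of K are:

  0-simplices (10): [v_0], [v_1], [v_2], [v_3], [v_4], [v_5], [v_6], [v_7], [v_8], [v_9]
  1-simplices (20): (20 of them)
  2-simplices (10): [v_0,v_1,v_5], [v_0,v_1,v_7], [v_0,v_4,v_5], [v_0,v_4,v_7], [v_0,v_4,v_8], [v_0,v_5,v_7], [v_1,v_5,v_7], [v_1,v_5,v_9], [v_4,v_5,v_7], [v_4,v_6,v_8]
  3-simplices (2): [v_0,v_1,v_5,v_7], [v_0,v_4,v_5,v_7]

so the chain groups are C_0 ≅ Z^10, C_1 ≅ Z^20, C_2 ≅ Z^10, C_3 ≅ Z^2.

The boundary map ∂_1: C_1 → C_0 is given by ∂[p,q] = [q] − [p].
The resulting 10×20 matrix has rank 9, and its Smith normal form has invariant factors (1,1,1,1,1,1,1,1,1).

∂_2: C_2 → C_1 maps a triangle to the signed sum of its edges. For instance
  ∂[v_0,v_4,v_7] = [v_4,v_7] − [v_0,v_7] + [v_0,v_4],
  ∂[v_0,v_1,v_7] = [v_1,v_7] − [v_0,v_7] + [v_0,v_1].
The resulting 20×10 matrix has rank 8, and its Smith normal form has invariant factors (1,1,1,1,1,1,1,1).

Boundary ∂_3: C_3 → C_2 sends each 3-simplex σ to the alternating sum Σ_i (−1)^i (σ with its i-th vertex removed). For instance
  ∂[v_0,v_1,v_5,v_7] = [v_1,v_5,v_7] − [v_0,v_5,v_7] + [v_0,v_1,v_7] − [v_0,v_1,v_5],
  ∂[v_0,v_4,v_5,v_7] = [v_4,v_5,v_7] − [v_0,v_5,v_7] + [v_0,v_4,v_7] − [v_0,v_4,v_5].
The 10×2 boundary matrix has rank 2 and Smith normal form diag(1,1).

Computing H_k = (kernel of ∂_k) / (image of ∂_{k+1}):

  H_0: rank C_0 − rank ∂_1 = 10 − 9 = 1, and the invariant factors of ∂_1 are all 1, so H_0 ≅ Z.
  H_1: rank ker ∂_1 − rank ∂_2 = (20 − 9) − 8 = 3, and the invariant factors of ∂_2 are all 1, so H_1 ≅ Z^3.
  H_2: rank ker ∂_2 − rank ∂_3 = (10 − 8) − 2 = 0, and the invariant factors of ∂_3 are all 1, so H_2 ≅ 0.
  H_3: rank ker ∂_3 − rank ∂_4 = (2 − 2) − 0 = 0, and there is no ∂_4, so H_3 ≅ 0.

As a check, the Euler characteristic is 10 − 20 + 10 − 2 = -2, which agrees with 1 − 3 + 0 − 0 = -2.

H_0 = Z,  H_1 = Z^3,  H_2 = 0,  H_3 = 0.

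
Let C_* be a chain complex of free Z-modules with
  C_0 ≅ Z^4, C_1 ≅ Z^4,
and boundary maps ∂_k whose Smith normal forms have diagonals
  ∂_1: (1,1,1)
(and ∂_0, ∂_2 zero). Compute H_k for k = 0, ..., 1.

H_0: b_0 = 4 − 0 − 3 = 1; torsion from ∂_1 factors > 1: none. So H_0 ≅ Z.
H_1: b_1 = 4 − 3 − 0 = 1; torsion from ∂_2 factors > 1: none. So H_1 ≅ Z.

H_0 ≅ Z,  H_1 ≅ Z.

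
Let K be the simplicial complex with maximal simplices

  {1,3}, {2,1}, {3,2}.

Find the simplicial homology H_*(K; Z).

Fix the vertex order 1 < 2 < 3 and write every simplex with vertices in increasing order. Then dim K = 1 and the simplices of K are:

  0-simplices (3): [1], [2], [3]
  1-simplices (3): [1,2], [1,3], [2,3]

Hence C_0 ≅ Z^3, C_1 ≅ Z^3.

∂_1: C_1 → C_0 maps an edge to its endpoints' difference, ∂[p,q] = q − p.
This gives a 3×3 integer matrix of rank 2; reducing to Smith normal form yields diagonal entries (1,1).

Now H_k = ker ∂_k / im ∂_{k+1}, so:

  H_0: rank C_0 − rank ∂_1 = 3 − 2 = 1, and the invariant factors of ∂_1 are all 1, so H_0 = Z.
  H_1: rank ker ∂_1 − rank ∂_2 = (3 − 2) − 0 = 1, and there is no ∂_2, so H_1 = Z.

H_0 = Z,  H_1 = Z.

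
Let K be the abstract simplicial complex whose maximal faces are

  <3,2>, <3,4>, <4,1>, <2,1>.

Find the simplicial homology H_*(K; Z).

H_0 = Z,  H_1 = Z.

We work with the vertex ordering 1 < 2 < 3 < 4. The simplices of K, each written with vertices in increasing order, are:

  0-simplices (4): [1], [2], [3], [4]
  1-simplices (4): [1,2], [1,4], [2,3], [3,4]

Hence C_0 ≅ Z^4, C_1 ≅ Z^4.

Boundary ∂_1: C_1 → C_0 maps an edge to its endpoints' difference, ∂[p,q] = q − p.
The 4×4 boundary matrix has rank 3 and Smith normal form diag(1,1,1).

Reading off H_k = ker ∂_k / im ∂_{k+1}:

  H_0: rank C_0 − rank ∂_1 = 4 − 3 = 1, and the invariant factors of ∂_1 are all 1, so H_0 ≅ Z.
  H_1: rank ker ∂_1 − rank ∂_2 = (4 − 3) − 0 = 1, and there is no ∂_2, so H_1 ≅ Z.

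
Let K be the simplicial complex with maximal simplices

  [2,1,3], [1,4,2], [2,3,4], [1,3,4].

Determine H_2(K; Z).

Take the total order 1 < 2 < 3 < 4 on the vertex set. Then K (dimension 2) consists of the simplices:

  0-simplices (4): [1], [2], [3], [4]
  1-simplices (6): [1,2], [1,3], [1,4], [2,3], [2,4], [3,4]
  2-simplices (4): [1,2,3], [1,2,4], [1,3,4], [2,3,4]

giving chain groups C_0 ≅ Z^4, C_1 ≅ Z^6, C_2 ≅ Z^4.

The boundary map ∂_1: C_1 → C_0 is given by ∂[p,q] = [q] − [p]. For instance
  ∂[2,3] = [3] − [2].
The resulting 4×6 matrix has rank 3, and its Smith normal form has invariant factors (1,1,1).

The boundary map ∂_2: C_2 → C_1 acts by ∂[p,q,r] = [q,r] − [p,r] + [p,q]. For instance
  ∂[2,3,4] = [3,4] − [2,4] + [2,3],
  ∂[1,3,4] = [3,4] − [1,4] + [1,3].
The resulting 6×4 matrix has rank 3, and its Smith normal form has invariant factors (1,1,1).

Reading off H_k = ker ∂_k / im ∂_{k+1}:

  H_2: rank ker ∂_2 − rank ∂_3 = (4 − 3) − 0 = 1, and there is no ∂_3, so H_2 = Z.

H_2 = Z.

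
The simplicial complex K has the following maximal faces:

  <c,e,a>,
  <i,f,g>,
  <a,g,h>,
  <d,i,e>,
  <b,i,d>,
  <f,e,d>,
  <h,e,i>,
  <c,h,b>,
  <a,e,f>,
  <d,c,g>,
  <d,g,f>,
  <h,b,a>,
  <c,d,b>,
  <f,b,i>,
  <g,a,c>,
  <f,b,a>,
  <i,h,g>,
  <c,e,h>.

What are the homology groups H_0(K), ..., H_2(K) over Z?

H_0 = Z,  H_1 = Z ⊕ Z/2,  H_2 = 0.

Take the total order a < b < c < d < e < f < g < h < i on the vertex set. Then K (dimension 2) consists of the simplices:

  0-simplices (9): a, b, c, d, e, f, g, h, i
  1-simplices (27): ab, ac, ae, af, ag, ah, bc, bd, bf, bh, bi, cd, ce, cg, ch, de, df, dg, di, ef, eh, ei, fg, fi, gh, gi, hi
  2-simplices (18): abf, abh, ace, acg, aef, agh, bcd, bch, bdi, bfi, cdg, ceh, def, dei, dfg, ehi, fgi, ghi

so the chain groups are C_0 ≅ Z^9, C_1 ≅ Z^27, C_2 ≅ Z^18.

The boundary map ∂_1: C_1 → C_0 is given by ∂[p,q] = [q] − [p].
The 9×27 boundary matrix has rank 8 and Smith normal form diag(1,1,1,1,1,1,1,1).

Boundary ∂_2: C_2 → C_1 acts by ∂[p,q,r] = [q,r] − [p,r] + [p,q]. For instance
  ∂cdg = dg − cg + cd,
  ∂dfg = fg − dg + df.
This gives a 27×18 integer matrix of rank 18; reducing to Smith normal form yields diagonal entries (1,1,1,1,1,1,1,1,1,1,1,1,1,1,1,1,1,2).

Computing H_k = (kernel of ∂_k) / (image of ∂_{k+1}):

  H_0: rank C_0 − rank ∂_1 = 9 − 8 = 1, and the invariant factors of ∂_1 are all 1, so H_0 = Z.
  H_1: rank ker ∂_1 − rank ∂_2 = (27 − 8) − 18 = 1, and ∂_2 has invariant factor 2 > 1, so H_1 = Z ⊕ Z/2.
  H_2: rank ker ∂_2 − rank ∂_3 = (18 − 18) − 0 = 0, and there is no ∂_3, so H_2 = 0.

As a check, the Euler characteristic is 9 − 27 + 18 = 0, which agrees with 1 − 1 + 0 = 0.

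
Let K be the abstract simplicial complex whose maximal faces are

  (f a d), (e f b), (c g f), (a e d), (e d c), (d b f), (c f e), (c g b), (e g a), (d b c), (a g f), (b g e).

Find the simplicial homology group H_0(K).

H_0 ≅ Z.

K has 7 vertices, 18 edges, 12 triangles.
rank ∂_0 = 0, rank ∂_1 = 6 ⇒ b_0 = 7 − 0 − 6 = 1; all invariant factors of ∂_1 are 1 so no torsion. So H_0 ≅ Z.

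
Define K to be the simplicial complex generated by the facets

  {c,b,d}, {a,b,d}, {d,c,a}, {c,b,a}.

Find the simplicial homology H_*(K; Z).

Take the total order a < b < c < d on the vertex set. Then K (dimension 2) consists of the simplices:

  0-simplices (4): a, b, c, d
  1-simplices (6): ab, ac, ad, bc, bd, cd
  2-simplices (4): abc, abd, acd, bcd

so the chain groups are C_0 ≅ Z^4, C_1 ≅ Z^6, C_2 ≅ Z^4.

Boundary ∂_1: C_1 → C_0 maps an edge to its endpoints' difference, ∂[p,q] = q − p.
As a 4×6 matrix over Z this has rank 3, with invariant factors (1,1,1).

∂_2: C_2 → C_1 acts by ∂[p,q,r] = [q,r] − [p,r] + [p,q]. For instance
  ∂acd = cd − ad + ac,
  ∂abd = bd − ad + ab.
The resulting 6×4 matrix has rank 3, and its Smith normal form has invariant factors (1,1,1).

Now H_k = ker ∂_k / im ∂_{k+1}, so:

  H_0: rank C_0 − rank ∂_1 = 4 − 3 = 1, and the invariant factors of ∂_1 are all 1, so H_0 ≅ Z.
  H_1: rank ker ∂_1 − rank ∂_2 = (6 − 3) − 3 = 0, and the invariant factors of ∂_2 are all 1, so H_1 ≅ 0.
  H_2: rank ker ∂_2 − rank ∂_3 = (4 − 3) − 0 = 1, and there is no ∂_3, so H_2 ≅ Z.

(K is a triangulation of the 2-sphere S^2.)

H_0 ≅ Z,  H_1 = 0,  H_2 ≅ Z.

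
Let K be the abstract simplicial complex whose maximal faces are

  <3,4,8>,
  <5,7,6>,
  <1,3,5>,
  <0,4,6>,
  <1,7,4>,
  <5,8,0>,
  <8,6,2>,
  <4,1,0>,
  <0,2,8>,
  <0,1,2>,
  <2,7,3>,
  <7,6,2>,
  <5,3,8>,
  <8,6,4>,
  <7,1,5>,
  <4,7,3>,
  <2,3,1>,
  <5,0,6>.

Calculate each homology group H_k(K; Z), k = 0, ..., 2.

H_0 ≅ Z,  H_1 ≅ Z ⊕ Z/2Z,  H_2 = 0.

Take the total order 0 < 1 < 2 < 3 < 4 < 5 < 6 < 7 < 8 on the vertex set. Then K (dimension 2) consists of the simplices:

  0-simplices (9): [0], [1], [2], [3], [4], [5], [6], [7], [8]
  1-simplices (27): (27 of them)
  2-simplices (18): [0,1,2], [0,1,4], [0,2,8], [0,4,6], [0,5,6], [0,5,8], [1,2,3], [1,3,5], [1,4,7], [1,5,7], [2,3,7], [2,6,7], [2,6,8], [3,4,7], [3,4,8], [3,5,8], [4,6,8], [5,6,7]

Hence C_0 ≅ Z^9, C_1 ≅ Z^27, C_2 ≅ Z^18.

The boundary map ∂_1: C_1 → C_0 maps an edge to its endpoints' difference, ∂[p,q] = q − p.
The 9×27 boundary matrix has rank 8 and Smith normal form diag(1,1,1,1,1,1,1,1).

Boundary ∂_2: C_2 → C_1 acts by ∂[p,q,r] = [q,r] − [p,r] + [p,q]. For instance
  ∂[2,6,7] = [6,7] − [2,7] + [2,6],
  ∂[0,5,6] = [5,6] − [0,6] + [0,5].
The resulting 27×18 matrix has rank 18, and its Smith normal form has invariant factors (1,1,1,1,1,1,1,1,1,1,1,1,1,1,1,1,1,2).

Computing H_k = (kernel of ∂_k) / (image of ∂_{k+1}):

  H_0: rank C_0 − rank ∂_1 = 9 − 8 = 1, and the invariant factors of ∂_1 are all 1, so H_0 = Z.
  H_1: rank ker ∂_1 − rank ∂_2 = (27 − 8) − 18 = 1, and ∂_2 has invariant factor 2 > 1, so H_1 = Z ⊕ Z/2Z.
  H_2: rank ker ∂_2 − rank ∂_3 = (18 − 18) − 0 = 0, and there is no ∂_3, so H_2 = 0.

As a check, the Euler characteristic is 9 − 27 + 18 = 0, which agrees with 1 − 1 + 0 = 0.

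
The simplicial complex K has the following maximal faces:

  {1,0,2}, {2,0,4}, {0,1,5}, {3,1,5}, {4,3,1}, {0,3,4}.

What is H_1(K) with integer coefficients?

Take the total order 0 < 1 < 2 < 3 < 4 < 5 on the vertex set. Then K (dimension 2) consists of the simplices:

  0-simplices (6): [0], [1], [2], [3], [4], [5]
  1-simplices (12): [0,1], [0,2], [0,3], [0,4], [0,5], [1,2], [1,3], [1,4], [1,5], [2,4], [3,4], [3,5]
  2-simplices (6): [0,1,2], [0,1,5], [0,2,4], [0,3,4], [1,3,4], [1,3,5]

so the chain groups are C_0 ≅ Z^6, C_1 ≅ Z^12, C_2 ≅ Z^6.

The boundary map ∂_1: C_1 → C_0 sends each edge [p,q] (with p < q) to q − p.
The 6×12 boundary matrix has rank 5 and Smith normal form diag(1,1,1,1,1).

Boundary ∂_2: C_2 → C_1 acts by ∂[p,q,r] = [q,r] − [p,r] + [p,q]. For instance
  ∂[0,1,2] = [1,2] − [0,2] + [0,1],
  ∂[1,3,5] = [3,5] − [1,5] + [1,3].
The 12×6 boundary matrix has rank 6 and Smith normal form diag(1,1,1,1,1,1).

Reading off H_k = ker ∂_k / im ∂_{k+1}:

  H_1: rank ker ∂_1 − rank ∂_2 = (12 − 5) − 6 = 1, and the invariant factors of ∂_2 are all 1, so H_1 ≅ Z.

(K is a triangulation of the cylinder S^1 x I.)

H_1 ≅ Z.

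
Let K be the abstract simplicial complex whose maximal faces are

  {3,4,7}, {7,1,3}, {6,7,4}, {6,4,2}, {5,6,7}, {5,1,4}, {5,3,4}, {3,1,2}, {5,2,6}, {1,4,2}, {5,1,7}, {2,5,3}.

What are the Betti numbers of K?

K has 7 vertices, 18 edges, 12 triangles.
rank ∂_0 = 0, rank ∂_1 = 6 ⇒ b_0 = 7 − 0 − 6 = 1; all invariant factors of ∂_1 are 1 so no torsion. So H_0 = Z.
rank ∂_1 = 6, rank ∂_2 = 12 ⇒ b_1 = 18 − 6 − 12 = 0; ∂_2 has invariant factor(s) [2] giving torsion. So H_1 = Z/2.
rank ∂_2 = 12, rank ∂_3 = 0 ⇒ b_2 = 12 − 12 − 0 = 0. So H_2 = 0.

b_0 = 1, b_1 = 0, b_2 = 0.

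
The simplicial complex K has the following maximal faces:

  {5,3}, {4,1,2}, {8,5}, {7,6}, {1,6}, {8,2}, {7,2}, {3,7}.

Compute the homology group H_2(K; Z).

Take the total order 1 < 2 < 3 < 4 < 5 < 6 < 7 < 8 on the vertex set. Then K (dimension 2) consists of the simplices:

  0-simplices (8): [1], [2], [3], [4], [5], [6], [7], [8]
  1-simplices (10): [1,2], [1,4], [1,6], [2,4], [2,7], [2,8], [3,5], [3,7], [5,8], [6,7]
  2-simplices (1): [1,2,4]

so the chain groups are C_0 ≅ Z^8, C_1 ≅ Z^10, C_2 ≅ Z^1.

Boundary ∂_1: C_1 → C_0 is given by ∂[p,q] = [q] − [p].
The 8×10 boundary matrix has rank 7 and Smith normal form diag(1,1,1,1,1,1,1).

Boundary ∂_2: C_2 → C_1 acts by ∂[p,q,r] = [q,r] − [p,r] + [p,q]. For instance
  ∂[1,2,4] = [2,4] − [1,4] + [1,2].
This gives a 10×1 integer matrix of rank 1; reducing to Smith normal form yields diagonal entries (1).

Reading off H_k = ker ∂_k / im ∂_{k+1}:

  H_2: rank ker ∂_2 − rank ∂_3 = (1 − 1) − 0 = 0, and there is no ∂_3, so H_2 = 0.

H_2 = 0.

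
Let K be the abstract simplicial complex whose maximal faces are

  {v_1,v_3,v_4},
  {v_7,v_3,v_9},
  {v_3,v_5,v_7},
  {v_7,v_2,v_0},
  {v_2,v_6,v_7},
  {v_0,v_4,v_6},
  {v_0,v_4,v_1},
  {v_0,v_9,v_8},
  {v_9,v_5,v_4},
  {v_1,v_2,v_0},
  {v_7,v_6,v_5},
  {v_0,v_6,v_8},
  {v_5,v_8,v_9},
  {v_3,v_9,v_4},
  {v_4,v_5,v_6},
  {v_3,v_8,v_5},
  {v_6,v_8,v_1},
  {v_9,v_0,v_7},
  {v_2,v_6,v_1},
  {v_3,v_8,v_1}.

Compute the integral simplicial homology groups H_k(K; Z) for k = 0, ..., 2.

Take the total order v_0 < v_1 < v_2 < v_3 < v_4 < v_5 < v_6 < v_7 < v_8 < v_9 on the vertex set. Then K (dimension 2) consists of the simplices:

  0-simplices (10): [v_0], [v_1], [v_2], [v_3], [v_4], [v_5], [v_6], [v_7], [v_8], [v_9]
  1-simplices (30): (30 of them)
  2-simplices (20): (20 of them)

Hence C_0 ≅ Z^10, C_1 ≅ Z^30, C_2 ≅ Z^20.

The boundary map ∂_1: C_1 → C_0 maps an edge to its endpoints' difference, ∂[p,q] = q − p. For instance
  ∂[v_0,v_1] = [v_1] − [v_0].
This gives a 10×30 integer matrix of rank 9; reducing to Smith normal form yields diagonal entries (1,1,1,1,1,1,1,1,1).

The boundary map ∂_2: C_2 → C_1 maps a triangle to the signed sum of its edges. For instance
  ∂[v_3,v_4,v_9] = [v_4,v_9] − [v_3,v_9] + [v_3,v_4],
  ∂[v_5,v_8,v_9] = [v_8,v_9] − [v_5,v_9] + [v_5,v_8].
This gives a 30×20 integer matrix of rank 20; reducing to Smith normal form yields diagonal entries (1,1,1,1,1,1,1,1,1,1,1,1,1,1,1,1,1,1,1,2).

From H_k ≅ ker(∂_k) / im(∂_{k+1}) we obtain:

  H_0: rank C_0 − rank ∂_1 = 10 − 9 = 1, and the invariant factors of ∂_1 are all 1, so H_0 = Z.
  H_1: rank ker ∂_1 − rank ∂_2 = (30 − 9) − 20 = 1, and ∂_2 has invariant factor 2 > 1, so H_1 = Z ⊕ Z/2.
  H_2: rank ker ∂_2 − rank ∂_3 = (20 − 20) − 0 = 0, and there is no ∂_3, so H_2 = 0.

As a check, the Euler characteristic is 10 − 30 + 20 = 0, which agrees with 1 − 1 + 0 = 0.

H_0 = Z,  H_1 = Z ⊕ Z/2,  H_2 = 0.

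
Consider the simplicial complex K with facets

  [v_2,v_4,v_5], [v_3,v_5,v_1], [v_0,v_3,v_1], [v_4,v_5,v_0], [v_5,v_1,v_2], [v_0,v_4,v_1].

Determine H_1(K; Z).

H_1 ≅ Z.

K has 6 vertices, 12 edges, 6 triangles.
rank ∂_1 = 5, rank ∂_2 = 6 ⇒ b_1 = 12 − 5 − 6 = 1; all invariant factors of ∂_2 are 1 so no torsion. So H_1 = Z.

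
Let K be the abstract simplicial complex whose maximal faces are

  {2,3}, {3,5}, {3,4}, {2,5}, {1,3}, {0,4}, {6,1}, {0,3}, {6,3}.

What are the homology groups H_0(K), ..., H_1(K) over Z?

H_0 ≅ Z,  H_1 ≅ Z^3.

Take the total order 0 < 1 < 2 < 3 < 4 < 5 < 6 on the vertex set. Then K (dimension 1) consists of the simplices:

  0-simplices (7): [0], [1], [2], [3], [4], [5], [6]
  1-simplices (9): [0,3], [0,4], [1,3], [1,6], [2,3], [2,5], [3,4], [3,5], [3,6]

Hence C_0 ≅ Z^7, C_1 ≅ Z^9.

The boundary map ∂_1: C_1 → C_0 is given by ∂[p,q] = [q] − [p].
This gives a 7×9 integer matrix of rank 6; reducing to Smith normal form yields diagonal entries (1,1,1,1,1,1).

Computing H_k = (kernel of ∂_k) / (image of ∂_{k+1}):

  H_0: rank C_0 − rank ∂_1 = 7 − 6 = 1, and the invariant factors of ∂_1 are all 1, so H_0 ≅ Z.
  H_1: rank ker ∂_1 − rank ∂_2 = (9 − 6) − 0 = 3, and there is no ∂_2, so H_1 ≅ Z^3.

As a check, the Euler characteristic is 7 − 9 = -2, which agrees with 1 − 3 = -2.
(K is a triangulation of a wedge of 3 circles.)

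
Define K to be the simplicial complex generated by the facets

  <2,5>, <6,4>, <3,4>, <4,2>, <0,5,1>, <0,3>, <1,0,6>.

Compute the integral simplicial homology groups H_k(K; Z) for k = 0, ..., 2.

Fix the vertex order 0 < 1 < 2 < 3 < 4 < 5 < 6 and write every simplex with vertices in increasing order. Then dim K = 2 and the simplices of K are:

  0-simplices (7): [0], [1], [2], [3], [4], [5], [6]
  1-simplices (10): [0,1], [0,3], [0,5], [0,6], [1,5], [1,6], [2,4], [2,5], [3,4], [4,6]
  2-simplices (2): [0,1,5], [0,1,6]

Hence C_0 ≅ Z^7, C_1 ≅ Z^10, C_2 ≅ Z^2.

∂_1: C_1 → C_0 sends each edge [p,q] (with p < q) to q − p. For instance
  ∂[4,6] = [6] − [4].
The 7×10 boundary matrix has rank 6 and Smith normal form diag(1,1,1,1,1,1).

Boundary ∂_2: C_2 → C_1 sends each 2-simplex [p,q,r] to [q,r] − [p,r] + [p,q]. For instance
  ∂[0,1,5] = [1,5] − [0,5] + [0,1],
  ∂[0,1,6] = [1,6] − [0,6] + [0,1].
As a 10×2 matrix over Z this has rank 2, with invariant factors (1,1).

Computing H_k = (kernel of ∂_k) / (image of ∂_{k+1}):

  H_0: rank C_0 − rank ∂_1 = 7 − 6 = 1, and the invariant factors of ∂_1 are all 1, so H_0 ≅ Z.
  H_1: rank ker ∂_1 − rank ∂_2 = (10 − 6) − 2 = 2, and the invariant factors of ∂_2 are all 1, so H_1 ≅ Z^2.
  H_2: rank ker ∂_2 − rank ∂_3 = (2 − 2) − 0 = 0, and there is no ∂_3, so H_2 ≅ 0.

As a check, the Euler characteristic is 7 − 10 + 2 = -1, which agrees with 1 − 2 + 0 = -1.

H_0 = Z,  H_1 = Z^2,  H_2 = 0.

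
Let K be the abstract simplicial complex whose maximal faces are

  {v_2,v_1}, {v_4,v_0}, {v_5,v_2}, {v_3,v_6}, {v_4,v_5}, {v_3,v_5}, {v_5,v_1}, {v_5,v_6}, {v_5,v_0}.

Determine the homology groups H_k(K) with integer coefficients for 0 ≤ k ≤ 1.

H_0 = Z,  H_1 = Z^3.

Take the total order v_0 < v_1 < v_2 < v_3 < v_4 < v_5 < v_6 on the vertex set. Then K (dimension 1) consists of the simplices:

  0-simplices (7): [v_0], [v_1], [v_2], [v_3], [v_4], [v_5], [v_6]
  1-simplices (9): [v_0,v_4], [v_0,v_5], [v_1,v_2], [v_1,v_5], [v_2,v_5], [v_3,v_5], [v_3,v_6], [v_4,v_5], [v_5,v_6]

so the chain groups are C_0 ≅ Z^7, C_1 ≅ Z^9.

Boundary ∂_1: C_1 → C_0 maps an edge to its endpoints' difference, ∂[p,q] = q − p. For instance
  ∂[v_0,v_5] = [v_5] − [v_0].
This gives a 7×9 integer matrix of rank 6; reducing to Smith normal form yields diagonal entries (1,1,1,1,1,1).

Reading off H_k = ker ∂_k / im ∂_{k+1}:

  H_0: rank C_0 − rank ∂_1 = 7 − 6 = 1, and the invariant factors of ∂_1 are all 1, so H_0 ≅ Z.
  H_1: rank ker ∂_1 − rank ∂_2 = (9 − 6) − 0 = 3, and there is no ∂_2, so H_1 ≅ Z^3.

As a check, the Euler characteristic is 7 − 9 = -2, which agrees with 1 − 3 = -2.
(K is a triangulation of a wedge of 3 circles.)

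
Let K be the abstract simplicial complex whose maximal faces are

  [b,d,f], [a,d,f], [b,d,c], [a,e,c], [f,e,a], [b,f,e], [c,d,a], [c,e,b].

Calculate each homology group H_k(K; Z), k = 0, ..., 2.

Fix the vertex order a < b < c < d < e < f and write every simplex with vertices in increasing order. Then dim K = 2 and the simplices of K are:

  0-simplices (6): a, b, c, d, e, f
  1-simplices (12): ac, ad, ae, af, bc, bd, be, bf, cd, ce, df, ef
  2-simplices (8): acd, ace, adf, aef, bcd, bce, bdf, bef

Hence C_0 ≅ Z^6, C_1 ≅ Z^12, C_2 ≅ Z^8.

∂_1: C_1 → C_0 sends each edge [p,q] (with p < q) to q − p.
As a 6×12 matrix over Z this has rank 5, with invariant factors (1,1,1,1,1).

The boundary map ∂_2: C_2 → C_1 maps a triangle to the signed sum of its edges. For instance
  ∂aef = ef − af + ae,
  ∂ace = ce − ae + ac.
The 12×8 boundary matrix has rank 7 and Smith normal form diag(1,1,1,1,1,1,1).

Now H_k = ker ∂_k / im ∂_{k+1}, so:

  H_0: rank C_0 − rank ∂_1 = 6 − 5 = 1, and the invariant factors of ∂_1 are all 1, so H_0 ≅ Z.
  H_1: rank ker ∂_1 − rank ∂_2 = (12 − 5) − 7 = 0, and the invariant factors of ∂_2 are all 1, so H_1 ≅ 0.
  H_2: rank ker ∂_2 − rank ∂_3 = (8 − 7) − 0 = 1, and there is no ∂_3, so H_2 ≅ Z.

As a check, the Euler characteristic is 6 − 12 + 8 = 2, which agrees with 1 − 0 + 1 = 2.

H_0 ≅ Z,  H_1 = 0,  H_2 ≅ Z.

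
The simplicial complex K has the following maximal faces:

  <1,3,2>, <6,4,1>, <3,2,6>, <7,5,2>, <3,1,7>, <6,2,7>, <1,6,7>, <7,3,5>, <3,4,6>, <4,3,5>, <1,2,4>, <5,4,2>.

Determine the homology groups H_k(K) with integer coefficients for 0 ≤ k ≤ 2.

H_0 = Z,  H_1 = Z/2Z,  H_2 = 0.

We work with the vertex ordering 1 < 2 < 3 < 4 < 5 < 6 < 7. The simplices of K, each written with vertices in increasing order, are:

  0-simplices (7): [1], [2], [3], [4], [5], [6], [7]
  1-simplices (18): [1,2], [1,3], [1,4], [1,6], [1,7], [2,3], [2,4], [2,5], [2,6], [2,7], [3,4], [3,5], [3,6], [3,7], [4,5], [4,6], [5,7], [6,7]
  2-simplices (12): [1,2,3], [1,2,4], [1,3,7], [1,4,6], [1,6,7], [2,3,6], [2,4,5], [2,5,7], [2,6,7], [3,4,5], [3,4,6], [3,5,7]

giving chain groups C_0 ≅ Z^7, C_1 ≅ Z^18, C_2 ≅ Z^12.

The boundary map ∂_1: C_1 → C_0 is given by ∂[p,q] = [q] − [p].
The 7×18 boundary matrix has rank 6 and Smith normal form diag(1,1,1,1,1,1).

The boundary map ∂_2: C_2 → C_1 maps a triangle to the signed sum of its edges. For instance
  ∂[2,5,7] = [5,7] − [2,7] + [2,5],
  ∂[1,6,7] = [6,7] − [1,7] + [1,6].
This gives a 18×12 integer matrix of rank 12; reducing to Smith normal form yields diagonal entries (1,1,1,1,1,1,1,1,1,1,1,2).

Now H_k = ker ∂_k / im ∂_{k+1}, so:

  H_0: rank C_0 − rank ∂_1 = 7 − 6 = 1, and the invariant factors of ∂_1 are all 1, so H_0 ≅ Z.
  H_1: rank ker ∂_1 − rank ∂_2 = (18 − 6) − 12 = 0, and ∂_2 has invariant factor 2 > 1, so H_1 ≅ Z/2Z.
  H_2: rank ker ∂_2 − rank ∂_3 = (12 − 12) − 0 = 0, and there is no ∂_3, so H_2 ≅ 0.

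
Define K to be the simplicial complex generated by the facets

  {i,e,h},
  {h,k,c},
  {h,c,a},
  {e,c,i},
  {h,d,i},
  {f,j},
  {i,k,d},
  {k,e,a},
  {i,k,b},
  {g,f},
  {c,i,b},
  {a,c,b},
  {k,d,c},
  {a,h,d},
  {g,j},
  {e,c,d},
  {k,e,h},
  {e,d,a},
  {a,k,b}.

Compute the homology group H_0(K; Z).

K has 11 vertices, 27 edges, 16 triangles.
rank ∂_0 = 0, rank ∂_1 = 9 ⇒ b_0 = 11 − 0 − 9 = 2; all invariant factors of ∂_1 are 1 so no torsion. So H_0 = Z^2.

H_0 ≅ Z^2.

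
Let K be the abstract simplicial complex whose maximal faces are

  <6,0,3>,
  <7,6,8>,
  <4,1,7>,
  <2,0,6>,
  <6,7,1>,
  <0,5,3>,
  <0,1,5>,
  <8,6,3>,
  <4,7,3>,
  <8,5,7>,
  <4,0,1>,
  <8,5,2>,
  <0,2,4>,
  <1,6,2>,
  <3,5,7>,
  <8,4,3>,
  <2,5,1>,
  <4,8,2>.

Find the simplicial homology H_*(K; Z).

H_0 = Z,  H_1 = Z ⊕ Z/2,  H_2 = 0.

We work with the vertex ordering 0 < 1 < 2 < 3 < 4 < 5 < 6 < 7 < 8. The simplices of K, each written with vertices in increasing order, are:

  0-simplices (9): [0], [1], [2], [3], [4], [5], [6], [7], [8]
  1-simplices (27): (27 of them)
  2-simplices (18): [0,1,4], [0,1,5], [0,2,4], [0,2,6], [0,3,5], [0,3,6], [1,2,5], [1,2,6], [1,4,7], [1,6,7], [2,4,8], [2,5,8], [3,4,7], [3,4,8], [3,5,7], [3,6,8], [5,7,8], [6,7,8]

Hence C_0 ≅ Z^9, C_1 ≅ Z^27, C_2 ≅ Z^18.

∂_1: C_1 → C_0 sends each edge [p,q] (with p < q) to q − p.
As a 9×27 matrix over Z this has rank 8, with invariant factors (1,1,1,1,1,1,1,1).

Boundary ∂_2: C_2 → C_1 sends each 2-simplex [p,q,r] to [q,r] − [p,r] + [p,q]. For instance
  ∂[2,4,8] = [4,8] − [2,8] + [2,4],
  ∂[5,7,8] = [7,8] − [5,8] + [5,7].
This gives a 27×18 integer matrix of rank 18; reducing to Smith normal form yields diagonal entries (1,1,1,1,1,1,1,1,1,1,1,1,1,1,1,1,1,2).

Computing H_k = (kernel of ∂_k) / (image of ∂_{k+1}):

  H_0: rank C_0 − rank ∂_1 = 9 − 8 = 1, and the invariant factors of ∂_1 are all 1, so H_0 = Z.
  H_1: rank ker ∂_1 − rank ∂_2 = (27 − 8) − 18 = 1, and ∂_2 has invariant factor 2 > 1, so H_1 = Z ⊕ Z/2.
  H_2: rank ker ∂_2 − rank ∂_3 = (18 − 18) − 0 = 0, and there is no ∂_3, so H_2 = 0.

(K is a triangulation of the Klein bottle.)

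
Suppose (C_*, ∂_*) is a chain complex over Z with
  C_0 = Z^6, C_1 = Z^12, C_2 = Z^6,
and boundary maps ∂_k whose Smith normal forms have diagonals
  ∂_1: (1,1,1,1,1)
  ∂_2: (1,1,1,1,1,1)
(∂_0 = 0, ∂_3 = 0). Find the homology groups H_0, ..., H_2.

H_0 = Z,  H_1 = Z,  H_2 = 0.

H_0: b_0 = 6 − 0 − 5 = 1; torsion from ∂_1 factors > 1: none. So H_0 = Z.
H_1: b_1 = 12 − 5 − 6 = 1; torsion from ∂_2 factors > 1: none. So H_1 = Z.
H_2: b_2 = 6 − 6 − 0 = 0; torsion from ∂_3 factors > 1: none. So H_2 = 0.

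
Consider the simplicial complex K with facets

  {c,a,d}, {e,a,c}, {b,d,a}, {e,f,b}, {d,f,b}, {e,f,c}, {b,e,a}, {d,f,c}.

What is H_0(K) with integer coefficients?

We work with the vertex ordering a < b < c < d < e < f. The simplices of K, each written with vertices in increasing order, are:

  0-simplices (6): a, b, c, d, e, f
  1-simplices (12): ab, ac, ad, ae, bd, be, bf, cd, ce, cf, df, ef
  2-simplices (8): abd, abe, acd, ace, bdf, bef, cdf, cef

so the chain groups are C_0 ≅ Z^6, C_1 ≅ Z^12, C_2 ≅ Z^8.

Boundary ∂_1: C_1 → C_0 maps an edge to its endpoints' difference, ∂[p,q] = q − p. For instance
  ∂ae = e − a.
This gives a 6×12 integer matrix of rank 5; reducing to Smith normal form yields diagonal entries (1,1,1,1,1).

∂_2: C_2 → C_1 sends each 2-simplex [p,q,r] to [q,r] − [p,r] + [p,q]. For instance
  ∂acd = cd − ad + ac,
  ∂bdf = df − bf + bd.
The resulting 12×8 matrix has rank 7, and its Smith normal form has invariant factors (1,1,1,1,1,1,1).

From H_k ≅ ker(∂_k) / im(∂_{k+1}) we obtain:

  H_0: rank C_0 − rank ∂_1 = 6 − 5 = 1, and the invariant factors of ∂_1 are all 1, so H_0 = Z.

H_0 = Z.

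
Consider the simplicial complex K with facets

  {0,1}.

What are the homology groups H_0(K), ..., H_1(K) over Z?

Order the vertices as 0 < 1. Listing each simplex with vertices in this order, K has dimension 1 with simplices:

  0-simplices (2): [0], [1]
  1-simplices (1): [0,1]

giving chain groups C_0 ≅ Z^2, C_1 ≅ Z^1.

The boundary map ∂_1: C_1 → C_0 sends each edge [p,q] (with p < q) to q − p.
The 2×1 boundary matrix has rank 1 and Smith normal form diag(1).

Now H_k = ker ∂_k / im ∂_{k+1}, so:

  H_0: rank C_0 − rank ∂_1 = 2 − 1 = 1, and the invariant factors of ∂_1 are all 1, so H_0 = Z.
  H_1: rank ker ∂_1 − rank ∂_2 = (1 − 1) − 0 = 0, and there is no ∂_2, so H_1 = 0.

H_0 = Z,  H_1 = 0.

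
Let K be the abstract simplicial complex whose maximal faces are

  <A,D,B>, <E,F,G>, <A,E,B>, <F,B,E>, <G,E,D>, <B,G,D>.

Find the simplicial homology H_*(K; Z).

H_0 = Z,  H_1 = Z,  H_2 = 0.

Order the vertices as A < B < D < E < F < G. Listing each simplex with vertices in this order, K has dimension 2 with simplices:

  0-simplices (6): A, B, D, E, F, G
  1-simplices (12): AB, AD, AE, BD, BE, BF, BG, DE, DG, EF, EG, FG
  2-simplices (6): ABD, ABE, BDG, BEF, DEG, EFG

giving chain groups C_0 ≅ Z^6, C_1 ≅ Z^12, C_2 ≅ Z^6.

The boundary map ∂_1: C_1 → C_0 is given by ∂[p,q] = [q] − [p].
This gives a 6×12 integer matrix of rank 5; reducing to Smith normal form yields diagonal entries (1,1,1,1,1).

The boundary map ∂_2: C_2 → C_1 maps a triangle to the signed sum of its edges. For instance
  ∂BDG = DG − BG + BD,
  ∂BEF = EF − BF + BE.
The resulting 12×6 matrix has rank 6, and its Smith normal form has invariant factors (1,1,1,1,1,1).

Reading off H_k = ker ∂_k / im ∂_{k+1}:

  H_0: rank C_0 − rank ∂_1 = 6 − 5 = 1, and the invariant factors of ∂_1 are all 1, so H_0 ≅ Z.
  H_1: rank ker ∂_1 − rank ∂_2 = (12 − 5) − 6 = 1, and the invariant factors of ∂_2 are all 1, so H_1 ≅ Z.
  H_2: rank ker ∂_2 − rank ∂_3 = (6 − 6) − 0 = 0, and there is no ∂_3, so H_2 ≅ 0.

(K is a triangulation of the cylinder S^1 x I.)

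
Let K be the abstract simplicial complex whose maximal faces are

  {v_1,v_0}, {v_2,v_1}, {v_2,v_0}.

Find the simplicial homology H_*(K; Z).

H_0 = Z,  H_1 = Z.

We work with the vertex ordering v_0 < v_1 < v_2. The simplices of K, each written with vertices in increasing order, are:

  0-simplices (3): [v_0], [v_1], [v_2]
  1-simplices (3): [v_0,v_1], [v_0,v_2], [v_1,v_2]

so the chain groups are C_0 ≅ Z^3, C_1 ≅ Z^3.

The boundary map ∂_1: C_1 → C_0 sends each edge [p,q] (with p < q) to q − p.
The 3×3 boundary matrix has rank 2 and Smith normal form diag(1,1).

Computing H_k = (kernel of ∂_k) / (image of ∂_{k+1}):

  H_0: rank C_0 − rank ∂_1 = 3 − 2 = 1, and the invariant factors of ∂_1 are all 1, so H_0 ≅ Z.
  H_1: rank ker ∂_1 − rank ∂_2 = (3 − 2) − 0 = 1, and there is no ∂_2, so H_1 ≅ Z.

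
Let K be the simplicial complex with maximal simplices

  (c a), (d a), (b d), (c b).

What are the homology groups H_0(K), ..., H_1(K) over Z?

H_0 = Z,  H_1 = Z.

Order the vertices as a < b < c < d. Listing each simplex with vertices in this order, K has dimension 1 with simplices:

  0-simplices (4): a, b, c, d
  1-simplices (4): ac, ad, bc, bd

giving chain groups C_0 ≅ Z^4, C_1 ≅ Z^4.

∂_1: C_1 → C_0 maps an edge to its endpoints' difference, ∂[p,q] = q − p.
This gives a 4×4 integer matrix of rank 3; reducing to Smith normal form yields diagonal entries (1,1,1).

Now H_k = ker ∂_k / im ∂_{k+1}, so:

  H_0: rank C_0 − rank ∂_1 = 4 − 3 = 1, and the invariant factors of ∂_1 are all 1, so H_0 ≅ Z.
  H_1: rank ker ∂_1 − rank ∂_2 = (4 − 3) − 0 = 1, and there is no ∂_2, so H_1 ≅ Z.

(K is a triangulation of the circle S^1.)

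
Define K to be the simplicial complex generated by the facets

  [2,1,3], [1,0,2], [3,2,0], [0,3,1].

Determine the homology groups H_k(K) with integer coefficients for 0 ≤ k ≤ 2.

We work with the vertex ordering 0 < 1 < 2 < 3. The simplices of K, each written with vertices in increasing order, are:

  0-simplices (4): [0], [1], [2], [3]
  1-simplices (6): [0,1], [0,2], [0,3], [1,2], [1,3], [2,3]
  2-simplices (4): [0,1,2], [0,1,3], [0,2,3], [1,2,3]

giving chain groups C_0 ≅ Z^4, C_1 ≅ Z^6, C_2 ≅ Z^4.

Boundary ∂_1: C_1 → C_0 is given by ∂[p,q] = [q] − [p]. For instance
  ∂[1,2] = [2] − [1].
The 4×6 boundary matrix has rank 3 and Smith normal form diag(1,1,1).

Boundary ∂_2: C_2 → C_1 acts by ∂[p,q,r] = [q,r] − [p,r] + [p,q]. For instance
  ∂[1,2,3] = [2,3] − [1,3] + [1,2],
  ∂[0,1,3] = [1,3] − [0,3] + [0,1].
The resulting 6×4 matrix has rank 3, and its Smith normal form has invariant factors (1,1,1).

From H_k ≅ ker(∂_k) / im(∂_{k+1}) we obtain:

  H_0: rank C_0 − rank ∂_1 = 4 − 3 = 1, and the invariant factors of ∂_1 are all 1, so H_0 = Z.
  H_1: rank ker ∂_1 − rank ∂_2 = (6 − 3) − 3 = 0, and the invariant factors of ∂_2 are all 1, so H_1 = 0.
  H_2: rank ker ∂_2 − rank ∂_3 = (4 − 3) − 0 = 1, and there is no ∂_3, so H_2 = Z.

H_0 = Z,  H_1 = 0,  H_2 = Z.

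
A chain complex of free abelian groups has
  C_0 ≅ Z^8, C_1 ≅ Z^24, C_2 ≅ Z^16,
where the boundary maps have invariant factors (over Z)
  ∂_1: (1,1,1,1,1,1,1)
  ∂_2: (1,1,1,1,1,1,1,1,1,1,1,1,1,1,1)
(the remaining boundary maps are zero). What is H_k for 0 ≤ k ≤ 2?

H_0 ≅ Z,  H_1 ≅ Z^2,  H_2 ≅ Z.

H_0: b_0 = 8 − 0 − 7 = 1; torsion from ∂_1 factors > 1: none. So H_0 ≅ Z.
H_1: b_1 = 24 − 7 − 15 = 2; torsion from ∂_2 factors > 1: none. So H_1 ≅ Z^2.
H_2: b_2 = 16 − 15 − 0 = 1; torsion from ∂_3 factors > 1: none. So H_2 ≅ Z.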